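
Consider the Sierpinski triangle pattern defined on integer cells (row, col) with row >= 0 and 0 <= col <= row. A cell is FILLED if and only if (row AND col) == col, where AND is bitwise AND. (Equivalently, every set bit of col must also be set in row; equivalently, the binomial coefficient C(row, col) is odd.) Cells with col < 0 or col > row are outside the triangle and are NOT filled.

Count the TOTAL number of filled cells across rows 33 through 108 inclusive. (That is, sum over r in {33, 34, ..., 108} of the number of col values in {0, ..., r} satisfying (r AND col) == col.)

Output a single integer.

Answer: 1166

Derivation:
r33=100001 pc2: +4 =4
r34=100010 pc2: +4 =8
r35=100011 pc3: +8 =16
r36=100100 pc2: +4 =20
r37=100101 pc3: +8 =28
r38=100110 pc3: +8 =36
r39=100111 pc4: +16 =52
r40=101000 pc2: +4 =56
r41=101001 pc3: +8 =64
r42=101010 pc3: +8 =72
r43=101011 pc4: +16 =88
r44=101100 pc3: +8 =96
r45=101101 pc4: +16 =112
r46=101110 pc4: +16 =128
r47=101111 pc5: +32 =160
r48=110000 pc2: +4 =164
r49=110001 pc3: +8 =172
r50=110010 pc3: +8 =180
r51=110011 pc4: +16 =196
r52=110100 pc3: +8 =204
r53=110101 pc4: +16 =220
r54=110110 pc4: +16 =236
r55=110111 pc5: +32 =268
r56=111000 pc3: +8 =276
r57=111001 pc4: +16 =292
r58=111010 pc4: +16 =308
r59=111011 pc5: +32 =340
r60=111100 pc4: +16 =356
r61=111101 pc5: +32 =388
r62=111110 pc5: +32 =420
r63=111111 pc6: +64 =484
r64=1000000 pc1: +2 =486
r65=1000001 pc2: +4 =490
r66=1000010 pc2: +4 =494
r67=1000011 pc3: +8 =502
r68=1000100 pc2: +4 =506
r69=1000101 pc3: +8 =514
r70=1000110 pc3: +8 =522
r71=1000111 pc4: +16 =538
r72=1001000 pc2: +4 =542
r73=1001001 pc3: +8 =550
r74=1001010 pc3: +8 =558
r75=1001011 pc4: +16 =574
r76=1001100 pc3: +8 =582
r77=1001101 pc4: +16 =598
r78=1001110 pc4: +16 =614
r79=1001111 pc5: +32 =646
r80=1010000 pc2: +4 =650
r81=1010001 pc3: +8 =658
r82=1010010 pc3: +8 =666
r83=1010011 pc4: +16 =682
r84=1010100 pc3: +8 =690
r85=1010101 pc4: +16 =706
r86=1010110 pc4: +16 =722
r87=1010111 pc5: +32 =754
r88=1011000 pc3: +8 =762
r89=1011001 pc4: +16 =778
r90=1011010 pc4: +16 =794
r91=1011011 pc5: +32 =826
r92=1011100 pc4: +16 =842
r93=1011101 pc5: +32 =874
r94=1011110 pc5: +32 =906
r95=1011111 pc6: +64 =970
r96=1100000 pc2: +4 =974
r97=1100001 pc3: +8 =982
r98=1100010 pc3: +8 =990
r99=1100011 pc4: +16 =1006
r100=1100100 pc3: +8 =1014
r101=1100101 pc4: +16 =1030
r102=1100110 pc4: +16 =1046
r103=1100111 pc5: +32 =1078
r104=1101000 pc3: +8 =1086
r105=1101001 pc4: +16 =1102
r106=1101010 pc4: +16 =1118
r107=1101011 pc5: +32 =1150
r108=1101100 pc4: +16 =1166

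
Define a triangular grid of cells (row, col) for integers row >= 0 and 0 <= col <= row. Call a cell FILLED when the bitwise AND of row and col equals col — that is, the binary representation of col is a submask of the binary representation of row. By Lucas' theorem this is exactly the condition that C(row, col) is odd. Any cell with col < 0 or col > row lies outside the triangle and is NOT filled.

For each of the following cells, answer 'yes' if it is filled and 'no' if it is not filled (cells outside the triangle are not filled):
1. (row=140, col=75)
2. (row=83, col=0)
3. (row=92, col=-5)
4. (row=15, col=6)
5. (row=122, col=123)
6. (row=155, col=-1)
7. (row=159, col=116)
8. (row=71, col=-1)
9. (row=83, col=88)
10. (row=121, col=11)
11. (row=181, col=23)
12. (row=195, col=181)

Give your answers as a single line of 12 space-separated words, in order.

(140,75): row=0b10001100, col=0b1001011, row AND col = 0b1000 = 8; 8 != 75 -> empty
(83,0): row=0b1010011, col=0b0, row AND col = 0b0 = 0; 0 == 0 -> filled
(92,-5): col outside [0, 92] -> not filled
(15,6): row=0b1111, col=0b110, row AND col = 0b110 = 6; 6 == 6 -> filled
(122,123): col outside [0, 122] -> not filled
(155,-1): col outside [0, 155] -> not filled
(159,116): row=0b10011111, col=0b1110100, row AND col = 0b10100 = 20; 20 != 116 -> empty
(71,-1): col outside [0, 71] -> not filled
(83,88): col outside [0, 83] -> not filled
(121,11): row=0b1111001, col=0b1011, row AND col = 0b1001 = 9; 9 != 11 -> empty
(181,23): row=0b10110101, col=0b10111, row AND col = 0b10101 = 21; 21 != 23 -> empty
(195,181): row=0b11000011, col=0b10110101, row AND col = 0b10000001 = 129; 129 != 181 -> empty

Answer: no yes no yes no no no no no no no no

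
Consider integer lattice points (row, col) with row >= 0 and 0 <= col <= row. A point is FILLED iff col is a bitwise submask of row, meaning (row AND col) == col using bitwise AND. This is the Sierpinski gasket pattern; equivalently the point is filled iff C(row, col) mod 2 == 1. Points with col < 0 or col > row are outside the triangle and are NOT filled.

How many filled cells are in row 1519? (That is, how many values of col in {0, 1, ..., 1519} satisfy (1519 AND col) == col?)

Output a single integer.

1519 in binary = 10111101111
popcount(1519) = number of 1-bits in 10111101111 = 9
A col c satisfies (1519 AND c) == c iff every set bit of c is also set in 1519; each of the 9 set bits of 1519 can independently be on or off in c.
count = 2^9 = 512

Answer: 512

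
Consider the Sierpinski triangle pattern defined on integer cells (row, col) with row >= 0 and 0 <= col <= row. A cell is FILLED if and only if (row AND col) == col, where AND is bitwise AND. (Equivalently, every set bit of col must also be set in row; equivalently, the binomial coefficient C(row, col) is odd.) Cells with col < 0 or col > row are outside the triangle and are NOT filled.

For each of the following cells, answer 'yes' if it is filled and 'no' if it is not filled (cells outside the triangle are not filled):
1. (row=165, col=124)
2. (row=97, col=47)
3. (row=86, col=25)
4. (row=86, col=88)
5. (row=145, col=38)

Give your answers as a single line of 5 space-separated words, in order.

Answer: no no no no no

Derivation:
(165,124): row=0b10100101, col=0b1111100, row AND col = 0b100100 = 36; 36 != 124 -> empty
(97,47): row=0b1100001, col=0b101111, row AND col = 0b100001 = 33; 33 != 47 -> empty
(86,25): row=0b1010110, col=0b11001, row AND col = 0b10000 = 16; 16 != 25 -> empty
(86,88): col outside [0, 86] -> not filled
(145,38): row=0b10010001, col=0b100110, row AND col = 0b0 = 0; 0 != 38 -> empty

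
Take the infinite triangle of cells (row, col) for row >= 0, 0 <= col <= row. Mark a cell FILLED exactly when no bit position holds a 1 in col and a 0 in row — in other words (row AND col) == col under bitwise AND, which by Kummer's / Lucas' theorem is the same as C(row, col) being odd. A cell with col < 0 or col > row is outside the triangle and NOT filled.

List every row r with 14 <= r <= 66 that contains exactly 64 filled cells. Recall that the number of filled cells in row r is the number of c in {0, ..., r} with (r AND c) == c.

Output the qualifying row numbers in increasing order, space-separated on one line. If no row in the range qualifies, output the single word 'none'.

Row r has 2^popcount(r) filled cells, so we need popcount(r) = log2(64) = 6.
Scan r = 14..66 and keep those with exactly 6 one-bits:
r=14=1110 popcount=3 -> skip
r=15=1111 popcount=4 -> skip
r=16=10000 popcount=1 -> skip
r=17=10001 popcount=2 -> skip
r=18=10010 popcount=2 -> skip
r=19=10011 popcount=3 -> skip
r=20=10100 popcount=2 -> skip
r=21=10101 popcount=3 -> skip
r=22=10110 popcount=3 -> skip
r=23=10111 popcount=4 -> skip
r=24=11000 popcount=2 -> skip
r=25=11001 popcount=3 -> skip
r=26=11010 popcount=3 -> skip
r=27=11011 popcount=4 -> skip
r=28=11100 popcount=3 -> skip
r=29=11101 popcount=4 -> skip
r=30=11110 popcount=4 -> skip
r=31=11111 popcount=5 -> skip
r=32=100000 popcount=1 -> skip
r=33=100001 popcount=2 -> skip
r=34=100010 popcount=2 -> skip
r=35=100011 popcount=3 -> skip
r=36=100100 popcount=2 -> skip
r=37=100101 popcount=3 -> skip
r=38=100110 popcount=3 -> skip
r=39=100111 popcount=4 -> skip
r=40=101000 popcount=2 -> skip
r=41=101001 popcount=3 -> skip
r=42=101010 popcount=3 -> skip
r=43=101011 popcount=4 -> skip
r=44=101100 popcount=3 -> skip
r=45=101101 popcount=4 -> skip
r=46=101110 popcount=4 -> skip
r=47=101111 popcount=5 -> skip
r=48=110000 popcount=2 -> skip
r=49=110001 popcount=3 -> skip
r=50=110010 popcount=3 -> skip
r=51=110011 popcount=4 -> skip
r=52=110100 popcount=3 -> skip
r=53=110101 popcount=4 -> skip
r=54=110110 popcount=4 -> skip
r=55=110111 popcount=5 -> skip
r=56=111000 popcount=3 -> skip
r=57=111001 popcount=4 -> skip
r=58=111010 popcount=4 -> skip
r=59=111011 popcount=5 -> skip
r=60=111100 popcount=4 -> skip
r=61=111101 popcount=5 -> skip
r=62=111110 popcount=5 -> skip
r=63=111111 popcount=6 -> KEEP
r=64=1000000 popcount=1 -> skip
r=65=1000001 popcount=2 -> skip
r=66=1000010 popcount=2 -> skip
Kept rows: 63

Answer: 63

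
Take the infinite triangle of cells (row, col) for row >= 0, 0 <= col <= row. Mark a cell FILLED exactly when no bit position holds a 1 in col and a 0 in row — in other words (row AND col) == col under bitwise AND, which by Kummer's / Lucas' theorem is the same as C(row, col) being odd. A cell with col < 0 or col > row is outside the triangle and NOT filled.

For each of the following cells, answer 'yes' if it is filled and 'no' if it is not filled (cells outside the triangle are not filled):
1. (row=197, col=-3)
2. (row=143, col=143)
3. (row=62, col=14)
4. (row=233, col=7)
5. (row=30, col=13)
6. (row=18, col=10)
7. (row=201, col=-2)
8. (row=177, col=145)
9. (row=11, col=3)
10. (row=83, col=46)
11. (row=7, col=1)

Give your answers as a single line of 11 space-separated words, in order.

Answer: no yes yes no no no no yes yes no yes

Derivation:
(197,-3): col outside [0, 197] -> not filled
(143,143): row=0b10001111, col=0b10001111, row AND col = 0b10001111 = 143; 143 == 143 -> filled
(62,14): row=0b111110, col=0b1110, row AND col = 0b1110 = 14; 14 == 14 -> filled
(233,7): row=0b11101001, col=0b111, row AND col = 0b1 = 1; 1 != 7 -> empty
(30,13): row=0b11110, col=0b1101, row AND col = 0b1100 = 12; 12 != 13 -> empty
(18,10): row=0b10010, col=0b1010, row AND col = 0b10 = 2; 2 != 10 -> empty
(201,-2): col outside [0, 201] -> not filled
(177,145): row=0b10110001, col=0b10010001, row AND col = 0b10010001 = 145; 145 == 145 -> filled
(11,3): row=0b1011, col=0b11, row AND col = 0b11 = 3; 3 == 3 -> filled
(83,46): row=0b1010011, col=0b101110, row AND col = 0b10 = 2; 2 != 46 -> empty
(7,1): row=0b111, col=0b1, row AND col = 0b1 = 1; 1 == 1 -> filled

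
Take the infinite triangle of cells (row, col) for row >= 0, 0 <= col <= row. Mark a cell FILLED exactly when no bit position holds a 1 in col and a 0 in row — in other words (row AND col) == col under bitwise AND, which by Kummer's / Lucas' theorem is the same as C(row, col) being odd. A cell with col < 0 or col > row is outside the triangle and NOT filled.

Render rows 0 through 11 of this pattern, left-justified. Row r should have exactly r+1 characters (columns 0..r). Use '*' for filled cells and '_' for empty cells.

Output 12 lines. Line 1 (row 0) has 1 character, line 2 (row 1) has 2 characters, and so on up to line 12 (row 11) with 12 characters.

Answer: *
**
*_*
****
*___*
**__**
*_*_*_*
********
*_______*
**______**
*_*_____*_*
****____****

Derivation:
r0=0: *
r1=1: **
r2=10: *_*
r3=11: ****
r4=100: *___*
r5=101: **__**
r6=110: *_*_*_*
r7=111: ********
r8=1000: *_______*
r9=1001: **______**
r10=1010: *_*_____*_*
r11=1011: ****____****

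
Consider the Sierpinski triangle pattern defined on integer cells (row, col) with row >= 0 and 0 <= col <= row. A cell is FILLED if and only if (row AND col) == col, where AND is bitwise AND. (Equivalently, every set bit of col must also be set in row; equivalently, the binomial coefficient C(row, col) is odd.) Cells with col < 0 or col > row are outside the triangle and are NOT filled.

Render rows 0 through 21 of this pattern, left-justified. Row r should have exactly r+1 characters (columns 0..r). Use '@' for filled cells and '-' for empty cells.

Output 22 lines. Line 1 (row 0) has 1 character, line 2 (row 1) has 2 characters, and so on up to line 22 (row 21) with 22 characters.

r0=0: @
r1=1: @@
r2=10: @-@
r3=11: @@@@
r4=100: @---@
r5=101: @@--@@
r6=110: @-@-@-@
r7=111: @@@@@@@@
r8=1000: @-------@
r9=1001: @@------@@
r10=1010: @-@-----@-@
r11=1011: @@@@----@@@@
r12=1100: @---@---@---@
r13=1101: @@--@@--@@--@@
r14=1110: @-@-@-@-@-@-@-@
r15=1111: @@@@@@@@@@@@@@@@
r16=10000: @---------------@
r17=10001: @@--------------@@
r18=10010: @-@-------------@-@
r19=10011: @@@@------------@@@@
r20=10100: @---@-----------@---@
r21=10101: @@--@@----------@@--@@

Answer: @
@@
@-@
@@@@
@---@
@@--@@
@-@-@-@
@@@@@@@@
@-------@
@@------@@
@-@-----@-@
@@@@----@@@@
@---@---@---@
@@--@@--@@--@@
@-@-@-@-@-@-@-@
@@@@@@@@@@@@@@@@
@---------------@
@@--------------@@
@-@-------------@-@
@@@@------------@@@@
@---@-----------@---@
@@--@@----------@@--@@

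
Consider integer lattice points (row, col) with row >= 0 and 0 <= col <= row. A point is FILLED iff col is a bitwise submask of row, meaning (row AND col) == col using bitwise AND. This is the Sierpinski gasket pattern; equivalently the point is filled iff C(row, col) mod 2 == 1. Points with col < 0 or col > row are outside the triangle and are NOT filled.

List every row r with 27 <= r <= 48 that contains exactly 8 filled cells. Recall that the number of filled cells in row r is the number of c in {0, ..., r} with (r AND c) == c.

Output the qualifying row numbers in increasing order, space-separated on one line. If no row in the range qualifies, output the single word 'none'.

Answer: 28 35 37 38 41 42 44

Derivation:
Row r has 2^popcount(r) filled cells, so we need popcount(r) = log2(8) = 3.
Scan r = 27..48 and keep those with exactly 3 one-bits:
r=27=11011 popcount=4 -> skip
r=28=11100 popcount=3 -> KEEP
r=29=11101 popcount=4 -> skip
r=30=11110 popcount=4 -> skip
r=31=11111 popcount=5 -> skip
r=32=100000 popcount=1 -> skip
r=33=100001 popcount=2 -> skip
r=34=100010 popcount=2 -> skip
r=35=100011 popcount=3 -> KEEP
r=36=100100 popcount=2 -> skip
r=37=100101 popcount=3 -> KEEP
r=38=100110 popcount=3 -> KEEP
r=39=100111 popcount=4 -> skip
r=40=101000 popcount=2 -> skip
r=41=101001 popcount=3 -> KEEP
r=42=101010 popcount=3 -> KEEP
r=43=101011 popcount=4 -> skip
r=44=101100 popcount=3 -> KEEP
r=45=101101 popcount=4 -> skip
r=46=101110 popcount=4 -> skip
r=47=101111 popcount=5 -> skip
r=48=110000 popcount=2 -> skip
Kept rows: 28 35 37 38 41 42 44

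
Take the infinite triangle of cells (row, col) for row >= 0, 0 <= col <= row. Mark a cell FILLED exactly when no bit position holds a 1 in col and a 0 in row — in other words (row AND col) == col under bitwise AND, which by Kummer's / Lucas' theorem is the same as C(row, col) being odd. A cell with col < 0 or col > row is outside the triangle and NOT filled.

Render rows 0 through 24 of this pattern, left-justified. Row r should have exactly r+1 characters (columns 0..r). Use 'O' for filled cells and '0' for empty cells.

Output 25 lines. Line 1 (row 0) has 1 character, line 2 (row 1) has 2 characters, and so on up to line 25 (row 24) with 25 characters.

r0=0: O
r1=1: OO
r2=10: O0O
r3=11: OOOO
r4=100: O000O
r5=101: OO00OO
r6=110: O0O0O0O
r7=111: OOOOOOOO
r8=1000: O0000000O
r9=1001: OO000000OO
r10=1010: O0O00000O0O
r11=1011: OOOO0000OOOO
r12=1100: O000O000O000O
r13=1101: OO00OO00OO00OO
r14=1110: O0O0O0O0O0O0O0O
r15=1111: OOOOOOOOOOOOOOOO
r16=10000: O000000000000000O
r17=10001: OO00000000000000OO
r18=10010: O0O0000000000000O0O
r19=10011: OOOO000000000000OOOO
r20=10100: O000O00000000000O000O
r21=10101: OO00OO0000000000OO00OO
r22=10110: O0O0O0O000000000O0O0O0O
r23=10111: OOOOOOOO00000000OOOOOOOO
r24=11000: O0000000O0000000O0000000O

Answer: O
OO
O0O
OOOO
O000O
OO00OO
O0O0O0O
OOOOOOOO
O0000000O
OO000000OO
O0O00000O0O
OOOO0000OOOO
O000O000O000O
OO00OO00OO00OO
O0O0O0O0O0O0O0O
OOOOOOOOOOOOOOOO
O000000000000000O
OO00000000000000OO
O0O0000000000000O0O
OOOO000000000000OOOO
O000O00000000000O000O
OO00OO0000000000OO00OO
O0O0O0O000000000O0O0O0O
OOOOOOOO00000000OOOOOOOO
O0000000O0000000O0000000O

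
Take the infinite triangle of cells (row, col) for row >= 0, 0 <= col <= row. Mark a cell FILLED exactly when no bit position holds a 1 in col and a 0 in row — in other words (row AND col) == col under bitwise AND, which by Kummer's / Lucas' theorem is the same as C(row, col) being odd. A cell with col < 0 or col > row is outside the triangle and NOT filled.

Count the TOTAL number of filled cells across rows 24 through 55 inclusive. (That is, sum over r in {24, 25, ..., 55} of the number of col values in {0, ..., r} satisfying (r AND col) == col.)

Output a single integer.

Answer: 378

Derivation:
r24=11000 pc2: +4 =4
r25=11001 pc3: +8 =12
r26=11010 pc3: +8 =20
r27=11011 pc4: +16 =36
r28=11100 pc3: +8 =44
r29=11101 pc4: +16 =60
r30=11110 pc4: +16 =76
r31=11111 pc5: +32 =108
r32=100000 pc1: +2 =110
r33=100001 pc2: +4 =114
r34=100010 pc2: +4 =118
r35=100011 pc3: +8 =126
r36=100100 pc2: +4 =130
r37=100101 pc3: +8 =138
r38=100110 pc3: +8 =146
r39=100111 pc4: +16 =162
r40=101000 pc2: +4 =166
r41=101001 pc3: +8 =174
r42=101010 pc3: +8 =182
r43=101011 pc4: +16 =198
r44=101100 pc3: +8 =206
r45=101101 pc4: +16 =222
r46=101110 pc4: +16 =238
r47=101111 pc5: +32 =270
r48=110000 pc2: +4 =274
r49=110001 pc3: +8 =282
r50=110010 pc3: +8 =290
r51=110011 pc4: +16 =306
r52=110100 pc3: +8 =314
r53=110101 pc4: +16 =330
r54=110110 pc4: +16 =346
r55=110111 pc5: +32 =378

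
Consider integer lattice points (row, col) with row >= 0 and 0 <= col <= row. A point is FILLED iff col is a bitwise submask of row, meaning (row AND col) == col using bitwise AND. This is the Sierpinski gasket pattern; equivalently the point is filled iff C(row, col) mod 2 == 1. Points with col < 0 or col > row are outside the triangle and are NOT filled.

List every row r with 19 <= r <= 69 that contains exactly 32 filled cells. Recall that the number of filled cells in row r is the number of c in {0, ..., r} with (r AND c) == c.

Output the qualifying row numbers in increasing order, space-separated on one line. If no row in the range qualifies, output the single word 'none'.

Row r has 2^popcount(r) filled cells, so we need popcount(r) = log2(32) = 5.
Scan r = 19..69 and keep those with exactly 5 one-bits:
r=19=10011 popcount=3 -> skip
r=20=10100 popcount=2 -> skip
r=21=10101 popcount=3 -> skip
r=22=10110 popcount=3 -> skip
r=23=10111 popcount=4 -> skip
r=24=11000 popcount=2 -> skip
r=25=11001 popcount=3 -> skip
r=26=11010 popcount=3 -> skip
r=27=11011 popcount=4 -> skip
r=28=11100 popcount=3 -> skip
r=29=11101 popcount=4 -> skip
r=30=11110 popcount=4 -> skip
r=31=11111 popcount=5 -> KEEP
r=32=100000 popcount=1 -> skip
r=33=100001 popcount=2 -> skip
r=34=100010 popcount=2 -> skip
r=35=100011 popcount=3 -> skip
r=36=100100 popcount=2 -> skip
r=37=100101 popcount=3 -> skip
r=38=100110 popcount=3 -> skip
r=39=100111 popcount=4 -> skip
r=40=101000 popcount=2 -> skip
r=41=101001 popcount=3 -> skip
r=42=101010 popcount=3 -> skip
r=43=101011 popcount=4 -> skip
r=44=101100 popcount=3 -> skip
r=45=101101 popcount=4 -> skip
r=46=101110 popcount=4 -> skip
r=47=101111 popcount=5 -> KEEP
r=48=110000 popcount=2 -> skip
r=49=110001 popcount=3 -> skip
r=50=110010 popcount=3 -> skip
r=51=110011 popcount=4 -> skip
r=52=110100 popcount=3 -> skip
r=53=110101 popcount=4 -> skip
r=54=110110 popcount=4 -> skip
r=55=110111 popcount=5 -> KEEP
r=56=111000 popcount=3 -> skip
r=57=111001 popcount=4 -> skip
r=58=111010 popcount=4 -> skip
r=59=111011 popcount=5 -> KEEP
r=60=111100 popcount=4 -> skip
r=61=111101 popcount=5 -> KEEP
r=62=111110 popcount=5 -> KEEP
r=63=111111 popcount=6 -> skip
r=64=1000000 popcount=1 -> skip
r=65=1000001 popcount=2 -> skip
r=66=1000010 popcount=2 -> skip
r=67=1000011 popcount=3 -> skip
r=68=1000100 popcount=2 -> skip
r=69=1000101 popcount=3 -> skip
Kept rows: 31 47 55 59 61 62

Answer: 31 47 55 59 61 62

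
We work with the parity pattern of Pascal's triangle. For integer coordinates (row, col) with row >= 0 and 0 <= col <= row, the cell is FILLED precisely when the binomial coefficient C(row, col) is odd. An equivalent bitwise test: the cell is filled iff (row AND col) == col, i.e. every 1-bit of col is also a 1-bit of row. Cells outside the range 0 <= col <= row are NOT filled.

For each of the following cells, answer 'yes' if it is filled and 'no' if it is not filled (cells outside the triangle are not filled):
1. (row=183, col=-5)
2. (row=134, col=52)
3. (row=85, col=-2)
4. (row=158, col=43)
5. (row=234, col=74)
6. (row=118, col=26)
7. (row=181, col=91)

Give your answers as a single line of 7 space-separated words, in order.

(183,-5): col outside [0, 183] -> not filled
(134,52): row=0b10000110, col=0b110100, row AND col = 0b100 = 4; 4 != 52 -> empty
(85,-2): col outside [0, 85] -> not filled
(158,43): row=0b10011110, col=0b101011, row AND col = 0b1010 = 10; 10 != 43 -> empty
(234,74): row=0b11101010, col=0b1001010, row AND col = 0b1001010 = 74; 74 == 74 -> filled
(118,26): row=0b1110110, col=0b11010, row AND col = 0b10010 = 18; 18 != 26 -> empty
(181,91): row=0b10110101, col=0b1011011, row AND col = 0b10001 = 17; 17 != 91 -> empty

Answer: no no no no yes no no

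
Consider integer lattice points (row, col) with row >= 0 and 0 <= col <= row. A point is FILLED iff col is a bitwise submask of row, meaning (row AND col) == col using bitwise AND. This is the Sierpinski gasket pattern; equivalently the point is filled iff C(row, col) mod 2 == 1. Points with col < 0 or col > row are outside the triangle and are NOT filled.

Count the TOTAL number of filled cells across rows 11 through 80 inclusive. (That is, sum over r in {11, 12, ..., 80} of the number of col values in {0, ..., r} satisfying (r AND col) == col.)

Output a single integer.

Answer: 858

Derivation:
r11=1011 pc3: +8 =8
r12=1100 pc2: +4 =12
r13=1101 pc3: +8 =20
r14=1110 pc3: +8 =28
r15=1111 pc4: +16 =44
r16=10000 pc1: +2 =46
r17=10001 pc2: +4 =50
r18=10010 pc2: +4 =54
r19=10011 pc3: +8 =62
r20=10100 pc2: +4 =66
r21=10101 pc3: +8 =74
r22=10110 pc3: +8 =82
r23=10111 pc4: +16 =98
r24=11000 pc2: +4 =102
r25=11001 pc3: +8 =110
r26=11010 pc3: +8 =118
r27=11011 pc4: +16 =134
r28=11100 pc3: +8 =142
r29=11101 pc4: +16 =158
r30=11110 pc4: +16 =174
r31=11111 pc5: +32 =206
r32=100000 pc1: +2 =208
r33=100001 pc2: +4 =212
r34=100010 pc2: +4 =216
r35=100011 pc3: +8 =224
r36=100100 pc2: +4 =228
r37=100101 pc3: +8 =236
r38=100110 pc3: +8 =244
r39=100111 pc4: +16 =260
r40=101000 pc2: +4 =264
r41=101001 pc3: +8 =272
r42=101010 pc3: +8 =280
r43=101011 pc4: +16 =296
r44=101100 pc3: +8 =304
r45=101101 pc4: +16 =320
r46=101110 pc4: +16 =336
r47=101111 pc5: +32 =368
r48=110000 pc2: +4 =372
r49=110001 pc3: +8 =380
r50=110010 pc3: +8 =388
r51=110011 pc4: +16 =404
r52=110100 pc3: +8 =412
r53=110101 pc4: +16 =428
r54=110110 pc4: +16 =444
r55=110111 pc5: +32 =476
r56=111000 pc3: +8 =484
r57=111001 pc4: +16 =500
r58=111010 pc4: +16 =516
r59=111011 pc5: +32 =548
r60=111100 pc4: +16 =564
r61=111101 pc5: +32 =596
r62=111110 pc5: +32 =628
r63=111111 pc6: +64 =692
r64=1000000 pc1: +2 =694
r65=1000001 pc2: +4 =698
r66=1000010 pc2: +4 =702
r67=1000011 pc3: +8 =710
r68=1000100 pc2: +4 =714
r69=1000101 pc3: +8 =722
r70=1000110 pc3: +8 =730
r71=1000111 pc4: +16 =746
r72=1001000 pc2: +4 =750
r73=1001001 pc3: +8 =758
r74=1001010 pc3: +8 =766
r75=1001011 pc4: +16 =782
r76=1001100 pc3: +8 =790
r77=1001101 pc4: +16 =806
r78=1001110 pc4: +16 =822
r79=1001111 pc5: +32 =854
r80=1010000 pc2: +4 =858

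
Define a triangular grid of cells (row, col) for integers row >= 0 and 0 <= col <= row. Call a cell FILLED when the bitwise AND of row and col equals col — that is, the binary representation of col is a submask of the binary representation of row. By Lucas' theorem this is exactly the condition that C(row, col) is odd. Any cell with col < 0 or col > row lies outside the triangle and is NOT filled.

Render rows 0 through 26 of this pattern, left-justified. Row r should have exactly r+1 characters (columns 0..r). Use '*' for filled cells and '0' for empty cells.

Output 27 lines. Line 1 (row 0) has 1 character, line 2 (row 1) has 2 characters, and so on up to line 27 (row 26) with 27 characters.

Answer: *
**
*0*
****
*000*
**00**
*0*0*0*
********
*0000000*
**000000**
*0*00000*0*
****0000****
*000*000*000*
**00**00**00**
*0*0*0*0*0*0*0*
****************
*000000000000000*
**00000000000000**
*0*0000000000000*0*
****000000000000****
*000*00000000000*000*
**00**0000000000**00**
*0*0*0*000000000*0*0*0*
********00000000********
*0000000*0000000*0000000*
**000000**000000**000000**
*0*00000*0*00000*0*00000*0*

Derivation:
r0=0: *
r1=1: **
r2=10: *0*
r3=11: ****
r4=100: *000*
r5=101: **00**
r6=110: *0*0*0*
r7=111: ********
r8=1000: *0000000*
r9=1001: **000000**
r10=1010: *0*00000*0*
r11=1011: ****0000****
r12=1100: *000*000*000*
r13=1101: **00**00**00**
r14=1110: *0*0*0*0*0*0*0*
r15=1111: ****************
r16=10000: *000000000000000*
r17=10001: **00000000000000**
r18=10010: *0*0000000000000*0*
r19=10011: ****000000000000****
r20=10100: *000*00000000000*000*
r21=10101: **00**0000000000**00**
r22=10110: *0*0*0*000000000*0*0*0*
r23=10111: ********00000000********
r24=11000: *0000000*0000000*0000000*
r25=11001: **000000**000000**000000**
r26=11010: *0*00000*0*00000*0*00000*0*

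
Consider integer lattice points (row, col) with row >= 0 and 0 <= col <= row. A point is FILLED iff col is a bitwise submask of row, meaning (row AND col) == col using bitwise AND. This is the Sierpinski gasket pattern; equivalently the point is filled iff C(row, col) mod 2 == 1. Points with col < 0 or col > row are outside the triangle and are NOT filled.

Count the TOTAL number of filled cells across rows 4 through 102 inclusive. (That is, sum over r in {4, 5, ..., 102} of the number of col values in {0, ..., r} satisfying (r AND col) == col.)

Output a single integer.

r4=100 pc1: +2 =2
r5=101 pc2: +4 =6
r6=110 pc2: +4 =10
r7=111 pc3: +8 =18
r8=1000 pc1: +2 =20
r9=1001 pc2: +4 =24
r10=1010 pc2: +4 =28
r11=1011 pc3: +8 =36
r12=1100 pc2: +4 =40
r13=1101 pc3: +8 =48
r14=1110 pc3: +8 =56
r15=1111 pc4: +16 =72
r16=10000 pc1: +2 =74
r17=10001 pc2: +4 =78
r18=10010 pc2: +4 =82
r19=10011 pc3: +8 =90
r20=10100 pc2: +4 =94
r21=10101 pc3: +8 =102
r22=10110 pc3: +8 =110
r23=10111 pc4: +16 =126
r24=11000 pc2: +4 =130
r25=11001 pc3: +8 =138
r26=11010 pc3: +8 =146
r27=11011 pc4: +16 =162
r28=11100 pc3: +8 =170
r29=11101 pc4: +16 =186
r30=11110 pc4: +16 =202
r31=11111 pc5: +32 =234
r32=100000 pc1: +2 =236
r33=100001 pc2: +4 =240
r34=100010 pc2: +4 =244
r35=100011 pc3: +8 =252
r36=100100 pc2: +4 =256
r37=100101 pc3: +8 =264
r38=100110 pc3: +8 =272
r39=100111 pc4: +16 =288
r40=101000 pc2: +4 =292
r41=101001 pc3: +8 =300
r42=101010 pc3: +8 =308
r43=101011 pc4: +16 =324
r44=101100 pc3: +8 =332
r45=101101 pc4: +16 =348
r46=101110 pc4: +16 =364
r47=101111 pc5: +32 =396
r48=110000 pc2: +4 =400
r49=110001 pc3: +8 =408
r50=110010 pc3: +8 =416
r51=110011 pc4: +16 =432
r52=110100 pc3: +8 =440
r53=110101 pc4: +16 =456
r54=110110 pc4: +16 =472
r55=110111 pc5: +32 =504
r56=111000 pc3: +8 =512
r57=111001 pc4: +16 =528
r58=111010 pc4: +16 =544
r59=111011 pc5: +32 =576
r60=111100 pc4: +16 =592
r61=111101 pc5: +32 =624
r62=111110 pc5: +32 =656
r63=111111 pc6: +64 =720
r64=1000000 pc1: +2 =722
r65=1000001 pc2: +4 =726
r66=1000010 pc2: +4 =730
r67=1000011 pc3: +8 =738
r68=1000100 pc2: +4 =742
r69=1000101 pc3: +8 =750
r70=1000110 pc3: +8 =758
r71=1000111 pc4: +16 =774
r72=1001000 pc2: +4 =778
r73=1001001 pc3: +8 =786
r74=1001010 pc3: +8 =794
r75=1001011 pc4: +16 =810
r76=1001100 pc3: +8 =818
r77=1001101 pc4: +16 =834
r78=1001110 pc4: +16 =850
r79=1001111 pc5: +32 =882
r80=1010000 pc2: +4 =886
r81=1010001 pc3: +8 =894
r82=1010010 pc3: +8 =902
r83=1010011 pc4: +16 =918
r84=1010100 pc3: +8 =926
r85=1010101 pc4: +16 =942
r86=1010110 pc4: +16 =958
r87=1010111 pc5: +32 =990
r88=1011000 pc3: +8 =998
r89=1011001 pc4: +16 =1014
r90=1011010 pc4: +16 =1030
r91=1011011 pc5: +32 =1062
r92=1011100 pc4: +16 =1078
r93=1011101 pc5: +32 =1110
r94=1011110 pc5: +32 =1142
r95=1011111 pc6: +64 =1206
r96=1100000 pc2: +4 =1210
r97=1100001 pc3: +8 =1218
r98=1100010 pc3: +8 =1226
r99=1100011 pc4: +16 =1242
r100=1100100 pc3: +8 =1250
r101=1100101 pc4: +16 =1266
r102=1100110 pc4: +16 =1282

Answer: 1282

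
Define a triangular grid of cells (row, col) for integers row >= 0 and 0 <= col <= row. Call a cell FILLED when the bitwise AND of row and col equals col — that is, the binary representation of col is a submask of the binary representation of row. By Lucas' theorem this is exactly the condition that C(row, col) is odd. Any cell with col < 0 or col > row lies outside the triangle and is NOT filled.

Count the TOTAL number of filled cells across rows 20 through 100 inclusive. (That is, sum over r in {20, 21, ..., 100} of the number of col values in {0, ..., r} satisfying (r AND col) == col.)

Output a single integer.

r20=10100 pc2: +4 =4
r21=10101 pc3: +8 =12
r22=10110 pc3: +8 =20
r23=10111 pc4: +16 =36
r24=11000 pc2: +4 =40
r25=11001 pc3: +8 =48
r26=11010 pc3: +8 =56
r27=11011 pc4: +16 =72
r28=11100 pc3: +8 =80
r29=11101 pc4: +16 =96
r30=11110 pc4: +16 =112
r31=11111 pc5: +32 =144
r32=100000 pc1: +2 =146
r33=100001 pc2: +4 =150
r34=100010 pc2: +4 =154
r35=100011 pc3: +8 =162
r36=100100 pc2: +4 =166
r37=100101 pc3: +8 =174
r38=100110 pc3: +8 =182
r39=100111 pc4: +16 =198
r40=101000 pc2: +4 =202
r41=101001 pc3: +8 =210
r42=101010 pc3: +8 =218
r43=101011 pc4: +16 =234
r44=101100 pc3: +8 =242
r45=101101 pc4: +16 =258
r46=101110 pc4: +16 =274
r47=101111 pc5: +32 =306
r48=110000 pc2: +4 =310
r49=110001 pc3: +8 =318
r50=110010 pc3: +8 =326
r51=110011 pc4: +16 =342
r52=110100 pc3: +8 =350
r53=110101 pc4: +16 =366
r54=110110 pc4: +16 =382
r55=110111 pc5: +32 =414
r56=111000 pc3: +8 =422
r57=111001 pc4: +16 =438
r58=111010 pc4: +16 =454
r59=111011 pc5: +32 =486
r60=111100 pc4: +16 =502
r61=111101 pc5: +32 =534
r62=111110 pc5: +32 =566
r63=111111 pc6: +64 =630
r64=1000000 pc1: +2 =632
r65=1000001 pc2: +4 =636
r66=1000010 pc2: +4 =640
r67=1000011 pc3: +8 =648
r68=1000100 pc2: +4 =652
r69=1000101 pc3: +8 =660
r70=1000110 pc3: +8 =668
r71=1000111 pc4: +16 =684
r72=1001000 pc2: +4 =688
r73=1001001 pc3: +8 =696
r74=1001010 pc3: +8 =704
r75=1001011 pc4: +16 =720
r76=1001100 pc3: +8 =728
r77=1001101 pc4: +16 =744
r78=1001110 pc4: +16 =760
r79=1001111 pc5: +32 =792
r80=1010000 pc2: +4 =796
r81=1010001 pc3: +8 =804
r82=1010010 pc3: +8 =812
r83=1010011 pc4: +16 =828
r84=1010100 pc3: +8 =836
r85=1010101 pc4: +16 =852
r86=1010110 pc4: +16 =868
r87=1010111 pc5: +32 =900
r88=1011000 pc3: +8 =908
r89=1011001 pc4: +16 =924
r90=1011010 pc4: +16 =940
r91=1011011 pc5: +32 =972
r92=1011100 pc4: +16 =988
r93=1011101 pc5: +32 =1020
r94=1011110 pc5: +32 =1052
r95=1011111 pc6: +64 =1116
r96=1100000 pc2: +4 =1120
r97=1100001 pc3: +8 =1128
r98=1100010 pc3: +8 =1136
r99=1100011 pc4: +16 =1152
r100=1100100 pc3: +8 =1160

Answer: 1160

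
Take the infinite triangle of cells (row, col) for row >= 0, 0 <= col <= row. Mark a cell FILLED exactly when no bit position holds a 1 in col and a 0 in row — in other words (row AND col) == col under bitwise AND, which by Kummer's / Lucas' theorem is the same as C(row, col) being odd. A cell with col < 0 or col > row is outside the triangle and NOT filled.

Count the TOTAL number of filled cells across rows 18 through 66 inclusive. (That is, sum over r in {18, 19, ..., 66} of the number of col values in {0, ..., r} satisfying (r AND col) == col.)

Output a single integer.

r18=10010 pc2: +4 =4
r19=10011 pc3: +8 =12
r20=10100 pc2: +4 =16
r21=10101 pc3: +8 =24
r22=10110 pc3: +8 =32
r23=10111 pc4: +16 =48
r24=11000 pc2: +4 =52
r25=11001 pc3: +8 =60
r26=11010 pc3: +8 =68
r27=11011 pc4: +16 =84
r28=11100 pc3: +8 =92
r29=11101 pc4: +16 =108
r30=11110 pc4: +16 =124
r31=11111 pc5: +32 =156
r32=100000 pc1: +2 =158
r33=100001 pc2: +4 =162
r34=100010 pc2: +4 =166
r35=100011 pc3: +8 =174
r36=100100 pc2: +4 =178
r37=100101 pc3: +8 =186
r38=100110 pc3: +8 =194
r39=100111 pc4: +16 =210
r40=101000 pc2: +4 =214
r41=101001 pc3: +8 =222
r42=101010 pc3: +8 =230
r43=101011 pc4: +16 =246
r44=101100 pc3: +8 =254
r45=101101 pc4: +16 =270
r46=101110 pc4: +16 =286
r47=101111 pc5: +32 =318
r48=110000 pc2: +4 =322
r49=110001 pc3: +8 =330
r50=110010 pc3: +8 =338
r51=110011 pc4: +16 =354
r52=110100 pc3: +8 =362
r53=110101 pc4: +16 =378
r54=110110 pc4: +16 =394
r55=110111 pc5: +32 =426
r56=111000 pc3: +8 =434
r57=111001 pc4: +16 =450
r58=111010 pc4: +16 =466
r59=111011 pc5: +32 =498
r60=111100 pc4: +16 =514
r61=111101 pc5: +32 =546
r62=111110 pc5: +32 =578
r63=111111 pc6: +64 =642
r64=1000000 pc1: +2 =644
r65=1000001 pc2: +4 =648
r66=1000010 pc2: +4 =652

Answer: 652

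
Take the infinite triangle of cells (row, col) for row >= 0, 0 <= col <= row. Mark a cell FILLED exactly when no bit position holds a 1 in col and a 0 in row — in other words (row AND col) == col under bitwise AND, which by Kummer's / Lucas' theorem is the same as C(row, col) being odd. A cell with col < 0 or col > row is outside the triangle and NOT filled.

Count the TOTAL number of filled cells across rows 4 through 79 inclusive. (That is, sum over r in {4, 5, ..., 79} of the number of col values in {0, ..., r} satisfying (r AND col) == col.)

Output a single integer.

r4=100 pc1: +2 =2
r5=101 pc2: +4 =6
r6=110 pc2: +4 =10
r7=111 pc3: +8 =18
r8=1000 pc1: +2 =20
r9=1001 pc2: +4 =24
r10=1010 pc2: +4 =28
r11=1011 pc3: +8 =36
r12=1100 pc2: +4 =40
r13=1101 pc3: +8 =48
r14=1110 pc3: +8 =56
r15=1111 pc4: +16 =72
r16=10000 pc1: +2 =74
r17=10001 pc2: +4 =78
r18=10010 pc2: +4 =82
r19=10011 pc3: +8 =90
r20=10100 pc2: +4 =94
r21=10101 pc3: +8 =102
r22=10110 pc3: +8 =110
r23=10111 pc4: +16 =126
r24=11000 pc2: +4 =130
r25=11001 pc3: +8 =138
r26=11010 pc3: +8 =146
r27=11011 pc4: +16 =162
r28=11100 pc3: +8 =170
r29=11101 pc4: +16 =186
r30=11110 pc4: +16 =202
r31=11111 pc5: +32 =234
r32=100000 pc1: +2 =236
r33=100001 pc2: +4 =240
r34=100010 pc2: +4 =244
r35=100011 pc3: +8 =252
r36=100100 pc2: +4 =256
r37=100101 pc3: +8 =264
r38=100110 pc3: +8 =272
r39=100111 pc4: +16 =288
r40=101000 pc2: +4 =292
r41=101001 pc3: +8 =300
r42=101010 pc3: +8 =308
r43=101011 pc4: +16 =324
r44=101100 pc3: +8 =332
r45=101101 pc4: +16 =348
r46=101110 pc4: +16 =364
r47=101111 pc5: +32 =396
r48=110000 pc2: +4 =400
r49=110001 pc3: +8 =408
r50=110010 pc3: +8 =416
r51=110011 pc4: +16 =432
r52=110100 pc3: +8 =440
r53=110101 pc4: +16 =456
r54=110110 pc4: +16 =472
r55=110111 pc5: +32 =504
r56=111000 pc3: +8 =512
r57=111001 pc4: +16 =528
r58=111010 pc4: +16 =544
r59=111011 pc5: +32 =576
r60=111100 pc4: +16 =592
r61=111101 pc5: +32 =624
r62=111110 pc5: +32 =656
r63=111111 pc6: +64 =720
r64=1000000 pc1: +2 =722
r65=1000001 pc2: +4 =726
r66=1000010 pc2: +4 =730
r67=1000011 pc3: +8 =738
r68=1000100 pc2: +4 =742
r69=1000101 pc3: +8 =750
r70=1000110 pc3: +8 =758
r71=1000111 pc4: +16 =774
r72=1001000 pc2: +4 =778
r73=1001001 pc3: +8 =786
r74=1001010 pc3: +8 =794
r75=1001011 pc4: +16 =810
r76=1001100 pc3: +8 =818
r77=1001101 pc4: +16 =834
r78=1001110 pc4: +16 =850
r79=1001111 pc5: +32 =882

Answer: 882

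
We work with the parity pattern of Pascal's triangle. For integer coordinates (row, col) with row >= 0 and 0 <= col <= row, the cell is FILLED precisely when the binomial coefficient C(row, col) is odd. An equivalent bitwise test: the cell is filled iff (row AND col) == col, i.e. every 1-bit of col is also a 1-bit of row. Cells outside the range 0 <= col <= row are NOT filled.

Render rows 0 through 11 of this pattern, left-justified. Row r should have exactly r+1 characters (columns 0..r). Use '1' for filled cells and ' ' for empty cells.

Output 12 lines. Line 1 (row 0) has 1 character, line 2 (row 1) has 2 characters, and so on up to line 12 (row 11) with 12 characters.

r0=0: 1
r1=1: 11
r2=10: 1 1
r3=11: 1111
r4=100: 1   1
r5=101: 11  11
r6=110: 1 1 1 1
r7=111: 11111111
r8=1000: 1       1
r9=1001: 11      11
r10=1010: 1 1     1 1
r11=1011: 1111    1111

Answer: 1
11
1 1
1111
1   1
11  11
1 1 1 1
11111111
1       1
11      11
1 1     1 1
1111    1111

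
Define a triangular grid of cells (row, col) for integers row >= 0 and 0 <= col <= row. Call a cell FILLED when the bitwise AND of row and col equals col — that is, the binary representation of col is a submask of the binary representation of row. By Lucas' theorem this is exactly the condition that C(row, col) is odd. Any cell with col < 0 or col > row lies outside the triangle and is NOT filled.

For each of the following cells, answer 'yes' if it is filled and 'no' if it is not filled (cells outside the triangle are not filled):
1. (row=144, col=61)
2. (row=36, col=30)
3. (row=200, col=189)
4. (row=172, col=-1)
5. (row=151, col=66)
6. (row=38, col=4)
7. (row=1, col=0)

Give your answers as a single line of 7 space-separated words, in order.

Answer: no no no no no yes yes

Derivation:
(144,61): row=0b10010000, col=0b111101, row AND col = 0b10000 = 16; 16 != 61 -> empty
(36,30): row=0b100100, col=0b11110, row AND col = 0b100 = 4; 4 != 30 -> empty
(200,189): row=0b11001000, col=0b10111101, row AND col = 0b10001000 = 136; 136 != 189 -> empty
(172,-1): col outside [0, 172] -> not filled
(151,66): row=0b10010111, col=0b1000010, row AND col = 0b10 = 2; 2 != 66 -> empty
(38,4): row=0b100110, col=0b100, row AND col = 0b100 = 4; 4 == 4 -> filled
(1,0): row=0b1, col=0b0, row AND col = 0b0 = 0; 0 == 0 -> filled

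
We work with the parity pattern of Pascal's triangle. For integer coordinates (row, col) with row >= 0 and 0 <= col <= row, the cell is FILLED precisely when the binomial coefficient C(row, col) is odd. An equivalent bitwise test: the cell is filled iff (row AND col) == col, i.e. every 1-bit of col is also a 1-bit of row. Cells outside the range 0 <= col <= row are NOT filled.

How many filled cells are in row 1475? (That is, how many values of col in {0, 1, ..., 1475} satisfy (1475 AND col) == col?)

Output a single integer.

1475 in binary = 10111000011
popcount(1475) = number of 1-bits in 10111000011 = 6
A col c satisfies (1475 AND c) == c iff every set bit of c is also set in 1475; each of the 6 set bits of 1475 can independently be on or off in c.
count = 2^6 = 64

Answer: 64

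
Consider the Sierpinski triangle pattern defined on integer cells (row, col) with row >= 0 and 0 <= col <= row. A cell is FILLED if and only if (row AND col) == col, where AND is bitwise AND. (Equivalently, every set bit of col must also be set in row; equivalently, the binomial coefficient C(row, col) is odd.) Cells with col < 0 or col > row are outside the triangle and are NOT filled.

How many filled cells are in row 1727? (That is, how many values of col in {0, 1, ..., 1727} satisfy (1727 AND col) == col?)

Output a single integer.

Answer: 512

Derivation:
1727 in binary = 11010111111
popcount(1727) = number of 1-bits in 11010111111 = 9
A col c satisfies (1727 AND c) == c iff every set bit of c is also set in 1727; each of the 9 set bits of 1727 can independently be on or off in c.
count = 2^9 = 512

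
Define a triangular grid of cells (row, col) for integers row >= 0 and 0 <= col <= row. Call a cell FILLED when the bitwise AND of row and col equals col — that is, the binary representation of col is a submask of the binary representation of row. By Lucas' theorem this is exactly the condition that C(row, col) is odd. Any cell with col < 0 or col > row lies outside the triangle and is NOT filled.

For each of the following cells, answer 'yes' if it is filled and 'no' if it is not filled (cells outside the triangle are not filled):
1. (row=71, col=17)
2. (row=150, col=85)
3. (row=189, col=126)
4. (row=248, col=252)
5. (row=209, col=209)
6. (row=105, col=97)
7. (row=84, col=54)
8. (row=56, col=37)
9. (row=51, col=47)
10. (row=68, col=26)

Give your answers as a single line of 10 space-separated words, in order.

Answer: no no no no yes yes no no no no

Derivation:
(71,17): row=0b1000111, col=0b10001, row AND col = 0b1 = 1; 1 != 17 -> empty
(150,85): row=0b10010110, col=0b1010101, row AND col = 0b10100 = 20; 20 != 85 -> empty
(189,126): row=0b10111101, col=0b1111110, row AND col = 0b111100 = 60; 60 != 126 -> empty
(248,252): col outside [0, 248] -> not filled
(209,209): row=0b11010001, col=0b11010001, row AND col = 0b11010001 = 209; 209 == 209 -> filled
(105,97): row=0b1101001, col=0b1100001, row AND col = 0b1100001 = 97; 97 == 97 -> filled
(84,54): row=0b1010100, col=0b110110, row AND col = 0b10100 = 20; 20 != 54 -> empty
(56,37): row=0b111000, col=0b100101, row AND col = 0b100000 = 32; 32 != 37 -> empty
(51,47): row=0b110011, col=0b101111, row AND col = 0b100011 = 35; 35 != 47 -> empty
(68,26): row=0b1000100, col=0b11010, row AND col = 0b0 = 0; 0 != 26 -> empty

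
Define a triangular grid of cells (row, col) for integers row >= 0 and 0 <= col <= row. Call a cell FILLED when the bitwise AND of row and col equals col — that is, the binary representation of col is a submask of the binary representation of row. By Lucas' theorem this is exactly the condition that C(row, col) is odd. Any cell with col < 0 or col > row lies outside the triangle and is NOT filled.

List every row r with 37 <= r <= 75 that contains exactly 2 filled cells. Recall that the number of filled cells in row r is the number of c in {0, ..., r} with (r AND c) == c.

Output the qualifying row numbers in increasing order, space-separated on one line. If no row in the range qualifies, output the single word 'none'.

Answer: 64

Derivation:
Row r has 2^popcount(r) filled cells, so we need popcount(r) = log2(2) = 1.
Scan r = 37..75 and keep those with exactly 1 one-bits:
r=37=100101 popcount=3 -> skip
r=38=100110 popcount=3 -> skip
r=39=100111 popcount=4 -> skip
r=40=101000 popcount=2 -> skip
r=41=101001 popcount=3 -> skip
r=42=101010 popcount=3 -> skip
r=43=101011 popcount=4 -> skip
r=44=101100 popcount=3 -> skip
r=45=101101 popcount=4 -> skip
r=46=101110 popcount=4 -> skip
r=47=101111 popcount=5 -> skip
r=48=110000 popcount=2 -> skip
r=49=110001 popcount=3 -> skip
r=50=110010 popcount=3 -> skip
r=51=110011 popcount=4 -> skip
r=52=110100 popcount=3 -> skip
r=53=110101 popcount=4 -> skip
r=54=110110 popcount=4 -> skip
r=55=110111 popcount=5 -> skip
r=56=111000 popcount=3 -> skip
r=57=111001 popcount=4 -> skip
r=58=111010 popcount=4 -> skip
r=59=111011 popcount=5 -> skip
r=60=111100 popcount=4 -> skip
r=61=111101 popcount=5 -> skip
r=62=111110 popcount=5 -> skip
r=63=111111 popcount=6 -> skip
r=64=1000000 popcount=1 -> KEEP
r=65=1000001 popcount=2 -> skip
r=66=1000010 popcount=2 -> skip
r=67=1000011 popcount=3 -> skip
r=68=1000100 popcount=2 -> skip
r=69=1000101 popcount=3 -> skip
r=70=1000110 popcount=3 -> skip
r=71=1000111 popcount=4 -> skip
r=72=1001000 popcount=2 -> skip
r=73=1001001 popcount=3 -> skip
r=74=1001010 popcount=3 -> skip
r=75=1001011 popcount=4 -> skip
Kept rows: 64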